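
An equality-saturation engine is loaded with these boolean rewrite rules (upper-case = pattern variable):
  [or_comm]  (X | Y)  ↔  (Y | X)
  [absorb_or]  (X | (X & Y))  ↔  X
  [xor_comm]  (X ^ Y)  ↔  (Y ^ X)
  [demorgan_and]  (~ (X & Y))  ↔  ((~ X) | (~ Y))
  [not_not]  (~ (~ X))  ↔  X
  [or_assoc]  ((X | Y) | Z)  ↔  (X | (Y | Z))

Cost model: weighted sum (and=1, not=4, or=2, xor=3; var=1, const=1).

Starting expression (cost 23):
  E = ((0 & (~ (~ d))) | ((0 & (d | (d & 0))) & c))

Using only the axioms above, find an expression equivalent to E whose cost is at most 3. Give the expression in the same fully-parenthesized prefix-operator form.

step 1: not_not (→) rewrites (~ (~ d)) into d, now ((0 & d) | ((0 & (d | (d & 0))) & c))
step 2: absorb_or (→) rewrites (d | (d & 0)) into d, now ((0 & d) | ((0 & d) & c))
step 3: absorb_or (→) rewrites ((0 & d) | ((0 & d) & c)) into (0 & d), reaching cost 3 (bound 3)

(0 & d)   [cost 3]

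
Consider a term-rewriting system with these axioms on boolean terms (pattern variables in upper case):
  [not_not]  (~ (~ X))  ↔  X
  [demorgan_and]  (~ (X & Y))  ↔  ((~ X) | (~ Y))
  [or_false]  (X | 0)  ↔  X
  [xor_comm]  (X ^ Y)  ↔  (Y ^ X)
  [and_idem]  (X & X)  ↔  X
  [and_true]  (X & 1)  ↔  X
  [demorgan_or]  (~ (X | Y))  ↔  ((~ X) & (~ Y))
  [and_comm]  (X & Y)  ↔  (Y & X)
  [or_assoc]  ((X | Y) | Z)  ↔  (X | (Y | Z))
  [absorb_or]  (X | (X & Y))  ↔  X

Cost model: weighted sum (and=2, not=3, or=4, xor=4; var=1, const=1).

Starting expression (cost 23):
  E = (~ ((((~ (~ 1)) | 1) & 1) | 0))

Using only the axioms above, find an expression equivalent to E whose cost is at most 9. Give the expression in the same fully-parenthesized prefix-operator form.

(~ (1 | 1))   [cost 9]

(1) (~ (~ 1))  =[not_not →]=  1    ⊢ (~ (((1 | 1) & 1) | 0))
(2) ((1 | 1) & 1)  =[and_true →]=  (1 | 1)    ⊢ (~ ((1 | 1) | 0))
(3) ((1 | 1) | 0)  =[or_false →]=  (1 | 1)    ⊢ cost 9, within 9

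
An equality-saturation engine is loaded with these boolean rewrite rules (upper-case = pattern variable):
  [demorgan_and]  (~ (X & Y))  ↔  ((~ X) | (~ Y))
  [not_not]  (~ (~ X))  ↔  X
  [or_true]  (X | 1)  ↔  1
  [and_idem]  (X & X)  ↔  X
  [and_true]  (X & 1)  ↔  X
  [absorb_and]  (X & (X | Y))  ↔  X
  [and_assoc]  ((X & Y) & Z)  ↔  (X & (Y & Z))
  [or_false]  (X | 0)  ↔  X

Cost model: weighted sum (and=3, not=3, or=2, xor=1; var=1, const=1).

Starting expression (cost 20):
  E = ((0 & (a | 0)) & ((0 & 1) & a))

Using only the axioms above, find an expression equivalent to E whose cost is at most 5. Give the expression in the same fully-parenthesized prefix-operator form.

(1) (0 & 1)  =[and_true →]=  0    ⊢ ((0 & (a | 0)) & (0 & a))
(2) (a | 0)  =[or_false →]=  a    ⊢ ((0 & a) & (0 & a))
(3) ((0 & a) & (0 & a))  =[and_idem →]=  (0 & a)    ⊢ cost 5, within 5

(0 & a)   [cost 5]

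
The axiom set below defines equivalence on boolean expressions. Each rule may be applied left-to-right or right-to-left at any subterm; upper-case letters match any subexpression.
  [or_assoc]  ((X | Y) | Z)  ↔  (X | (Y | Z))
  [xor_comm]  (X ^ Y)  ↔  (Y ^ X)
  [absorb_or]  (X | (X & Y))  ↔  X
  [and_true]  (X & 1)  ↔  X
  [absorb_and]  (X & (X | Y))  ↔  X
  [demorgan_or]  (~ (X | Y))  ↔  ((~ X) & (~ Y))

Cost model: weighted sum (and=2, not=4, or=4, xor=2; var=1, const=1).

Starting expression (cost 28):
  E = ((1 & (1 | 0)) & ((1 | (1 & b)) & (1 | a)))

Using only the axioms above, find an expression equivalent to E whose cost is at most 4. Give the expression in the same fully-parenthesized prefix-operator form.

(1 & 1)   [cost 4]

step 1: absorb_and (→) rewrites (1 & (1 | 0)) into 1, now (1 & ((1 | (1 & b)) & (1 | a)))
step 2: absorb_or (→) rewrites (1 | (1 & b)) into 1, now (1 & (1 & (1 | a)))
step 3: absorb_and (→) rewrites (1 & (1 | a)) into 1, reaching cost 4 (bound 4)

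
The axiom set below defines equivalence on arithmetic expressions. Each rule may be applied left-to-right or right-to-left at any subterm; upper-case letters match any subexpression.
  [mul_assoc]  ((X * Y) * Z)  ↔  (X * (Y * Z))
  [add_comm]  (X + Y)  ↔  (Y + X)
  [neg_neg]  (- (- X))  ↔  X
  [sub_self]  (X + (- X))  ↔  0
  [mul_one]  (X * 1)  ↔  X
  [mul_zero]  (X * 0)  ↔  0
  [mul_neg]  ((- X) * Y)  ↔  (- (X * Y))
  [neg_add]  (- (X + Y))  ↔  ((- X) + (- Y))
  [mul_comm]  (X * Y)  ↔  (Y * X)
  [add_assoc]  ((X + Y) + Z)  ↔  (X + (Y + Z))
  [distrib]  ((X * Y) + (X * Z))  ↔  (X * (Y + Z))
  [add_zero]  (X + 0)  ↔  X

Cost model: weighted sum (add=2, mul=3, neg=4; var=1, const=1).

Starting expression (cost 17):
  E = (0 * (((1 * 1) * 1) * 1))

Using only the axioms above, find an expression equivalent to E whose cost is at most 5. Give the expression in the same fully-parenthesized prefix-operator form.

1. [mul_one →] (1 * 1)  →  1;  E = (0 * ((1 * 1) * 1))
2. [mul_comm →] ((1 * 1) * 1)  →  (1 * (1 * 1));  E = (0 * (1 * (1 * 1)))
3. [mul_one →] (1 * 1)  →  1;  E = (0 * (1 * 1))
4. [mul_comm →] (0 * (1 * 1))  →  ((1 * 1) * 0)
5. [mul_one →] (1 * 1)  →  1;  cost 5 ≤ 5, done

(1 * 0)   [cost 5]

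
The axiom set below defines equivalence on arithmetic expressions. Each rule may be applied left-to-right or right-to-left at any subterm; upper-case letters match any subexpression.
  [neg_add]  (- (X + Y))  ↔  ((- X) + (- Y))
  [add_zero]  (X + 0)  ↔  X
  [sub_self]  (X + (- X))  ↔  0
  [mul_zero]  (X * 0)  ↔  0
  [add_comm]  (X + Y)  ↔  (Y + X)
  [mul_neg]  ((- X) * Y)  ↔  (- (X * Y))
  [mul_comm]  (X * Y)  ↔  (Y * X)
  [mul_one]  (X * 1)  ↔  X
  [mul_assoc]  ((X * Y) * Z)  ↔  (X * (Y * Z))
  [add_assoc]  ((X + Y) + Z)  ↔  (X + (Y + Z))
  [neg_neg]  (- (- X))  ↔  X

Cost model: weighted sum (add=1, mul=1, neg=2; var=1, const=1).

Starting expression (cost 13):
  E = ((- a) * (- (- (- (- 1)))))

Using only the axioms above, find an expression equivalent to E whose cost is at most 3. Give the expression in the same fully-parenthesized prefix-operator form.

step 1: neg_neg (→) rewrites (- (- (- (- 1)))) into (- (- 1)), now ((- a) * (- (- 1)))
step 2: neg_neg (→) rewrites (- (- 1)) into 1, now ((- a) * 1)
step 3: mul_one (→) rewrites ((- a) * 1) into (- a), reaching cost 3 (bound 3)

(- a)   [cost 3]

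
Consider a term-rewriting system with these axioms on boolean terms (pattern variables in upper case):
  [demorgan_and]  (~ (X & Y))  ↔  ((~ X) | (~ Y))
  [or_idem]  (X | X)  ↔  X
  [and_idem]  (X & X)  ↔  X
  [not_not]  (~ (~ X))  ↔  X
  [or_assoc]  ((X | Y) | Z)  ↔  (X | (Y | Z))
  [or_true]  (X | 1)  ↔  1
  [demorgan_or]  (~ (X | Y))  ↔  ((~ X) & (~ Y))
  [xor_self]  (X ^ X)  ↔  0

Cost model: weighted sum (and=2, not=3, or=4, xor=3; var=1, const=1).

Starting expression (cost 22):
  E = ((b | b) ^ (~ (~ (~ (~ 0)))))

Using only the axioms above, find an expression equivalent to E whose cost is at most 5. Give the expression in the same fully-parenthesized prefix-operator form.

(b ^ 0)   [cost 5]

step 1: or_idem (→) rewrites (b | b) into b, now (b ^ (~ (~ (~ (~ 0)))))
step 2: not_not (→) rewrites (~ (~ (~ (~ 0)))) into (~ (~ 0)), now (b ^ (~ (~ 0)))
step 3: not_not (→) rewrites (~ (~ 0)) into 0, reaching cost 5 (bound 5)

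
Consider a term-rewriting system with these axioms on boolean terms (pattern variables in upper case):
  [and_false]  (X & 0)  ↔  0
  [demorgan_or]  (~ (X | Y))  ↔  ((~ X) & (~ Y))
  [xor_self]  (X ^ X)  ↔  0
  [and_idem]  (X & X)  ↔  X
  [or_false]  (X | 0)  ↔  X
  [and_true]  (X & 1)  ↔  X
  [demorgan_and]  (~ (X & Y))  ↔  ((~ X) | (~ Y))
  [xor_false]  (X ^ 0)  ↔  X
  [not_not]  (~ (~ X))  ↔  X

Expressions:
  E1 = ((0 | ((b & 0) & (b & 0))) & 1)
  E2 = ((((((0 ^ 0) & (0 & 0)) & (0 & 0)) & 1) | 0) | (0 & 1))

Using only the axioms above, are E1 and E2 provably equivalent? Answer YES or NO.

YES

(1) ((b & 0) & (b & 0))  =[and_idem →]=  (b & 0)    ⊢ ((0 | (b & 0)) & 1)
(2) (b & 0)  =[and_false →]=  0    ⊢ ((0 | 0) & 1)
(3) ((0 | 0) & 1)  =[and_true →]=  (0 | 0)
(4) 0  =[and_idem ←]=  (0 & 0)    ⊢ ((0 & 0) | 0)
(5) 0  =[and_true ←]=  (0 & 1)    ⊢ ((0 & 0) | (0 & 1))
(6) (0 & 0)  =[and_idem ←]=  ((0 & 0) & (0 & 0))    ⊢ (((0 & 0) & (0 & 0)) | (0 & 1))
(7) 0  =[xor_false ←]=  (0 ^ 0)    ⊢ ((((0 ^ 0) & 0) & (0 & 0)) | (0 & 1))
(8) (((0 ^ 0) & 0) & (0 & 0))  =[and_true ←]=  ((((0 ^ 0) & 0) & (0 & 0)) & 1)    ⊢ (((((0 ^ 0) & 0) & (0 & 0)) & 1) | (0 & 1))
(9) 0  =[and_false ←]=  (0 & 0)    ⊢ (((((0 ^ 0) & (0 & 0)) & (0 & 0)) & 1) | (0 & 1))
(10) ((((0 ^ 0) & (0 & 0)) & (0 & 0)) & 1)  =[or_false ←]=  (((((0 ^ 0) & (0 & 0)) & (0 & 0)) & 1) | 0)    ⊢ E2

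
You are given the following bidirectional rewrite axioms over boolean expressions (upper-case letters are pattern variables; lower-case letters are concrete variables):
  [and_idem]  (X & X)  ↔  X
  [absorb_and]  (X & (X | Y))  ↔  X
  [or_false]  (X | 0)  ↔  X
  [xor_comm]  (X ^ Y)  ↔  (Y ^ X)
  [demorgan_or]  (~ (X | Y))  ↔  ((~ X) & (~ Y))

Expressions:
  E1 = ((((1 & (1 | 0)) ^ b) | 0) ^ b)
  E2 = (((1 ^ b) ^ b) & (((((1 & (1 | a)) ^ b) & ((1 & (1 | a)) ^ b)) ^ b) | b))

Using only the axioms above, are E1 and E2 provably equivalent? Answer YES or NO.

YES

1. [or_false →] (1 | 0)  →  1;  E1 = ((((1 & 1) ^ b) | 0) ^ b)
2. [and_idem →] (1 & 1)  →  1;  E1 = (((1 ^ b) | 0) ^ b)
3. [or_false →] ((1 ^ b) | 0)  →  (1 ^ b);  E1 = ((1 ^ b) ^ b)
4. [absorb_and ←] ((1 ^ b) ^ b)  →  (((1 ^ b) ^ b) & (((1 ^ b) ^ b) | b))
5. [absorb_and ←] 1  →  (1 & (1 | a));  E1 = (((1 ^ b) ^ b) & ((((1 & (1 | a)) ^ b) ^ b) | b))
6. [and_idem ←] ((1 & (1 | a)) ^ b)  →  (((1 & (1 | a)) ^ b) & ((1 & (1 | a)) ^ b));  this is E2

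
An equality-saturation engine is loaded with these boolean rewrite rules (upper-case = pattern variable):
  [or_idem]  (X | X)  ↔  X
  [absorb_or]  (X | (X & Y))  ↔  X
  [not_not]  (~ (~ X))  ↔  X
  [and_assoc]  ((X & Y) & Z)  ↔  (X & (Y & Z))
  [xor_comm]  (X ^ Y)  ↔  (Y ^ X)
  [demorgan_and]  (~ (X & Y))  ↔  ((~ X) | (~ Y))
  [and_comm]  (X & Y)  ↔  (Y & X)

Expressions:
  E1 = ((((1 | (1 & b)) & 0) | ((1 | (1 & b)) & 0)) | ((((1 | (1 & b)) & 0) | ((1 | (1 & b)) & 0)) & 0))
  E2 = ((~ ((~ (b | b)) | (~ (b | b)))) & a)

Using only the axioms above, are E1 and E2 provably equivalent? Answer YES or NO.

Every axiom is a valid identity, so a rewrite proof would force E1 and E2 to agree under every assignment.
At a=1, b=1: E1 = 0 but E2 = 1; they differ, so no derivation exists.

NO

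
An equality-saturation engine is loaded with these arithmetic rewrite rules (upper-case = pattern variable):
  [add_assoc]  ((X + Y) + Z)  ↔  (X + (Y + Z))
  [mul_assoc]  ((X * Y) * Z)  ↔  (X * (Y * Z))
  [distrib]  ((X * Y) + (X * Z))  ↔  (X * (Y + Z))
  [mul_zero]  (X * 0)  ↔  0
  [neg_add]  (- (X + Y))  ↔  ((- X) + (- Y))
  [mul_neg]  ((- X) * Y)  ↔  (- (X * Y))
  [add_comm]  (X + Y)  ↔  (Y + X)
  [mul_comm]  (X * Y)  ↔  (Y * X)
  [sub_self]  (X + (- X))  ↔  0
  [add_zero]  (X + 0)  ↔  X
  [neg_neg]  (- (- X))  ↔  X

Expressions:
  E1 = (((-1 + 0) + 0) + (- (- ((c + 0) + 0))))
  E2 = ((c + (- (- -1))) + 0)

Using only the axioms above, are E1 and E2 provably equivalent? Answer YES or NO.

YES

step 1: add_zero (→) rewrites (c + 0) into c, now (((-1 + 0) + 0) + (- (- (c + 0))))
step 2: add_zero (→) rewrites (c + 0) into c, now (((-1 + 0) + 0) + (- (- c)))
step 3: add_zero (→) rewrites (-1 + 0) into -1, now ((-1 + 0) + (- (- c)))
step 4: neg_neg (→) rewrites (- (- c)) into c, now ((-1 + 0) + c)
step 5: add_zero (→) rewrites (-1 + 0) into -1, now (-1 + c)
step 6: add_comm (→) rewrites (-1 + c) into (c + -1)
step 7: neg_neg (←) rewrites -1 into (- (- -1)), now (c + (- (- -1)))
step 8: add_zero (←) rewrites (c + (- (- -1))) into ((c + (- (- -1))) + 0), which is E2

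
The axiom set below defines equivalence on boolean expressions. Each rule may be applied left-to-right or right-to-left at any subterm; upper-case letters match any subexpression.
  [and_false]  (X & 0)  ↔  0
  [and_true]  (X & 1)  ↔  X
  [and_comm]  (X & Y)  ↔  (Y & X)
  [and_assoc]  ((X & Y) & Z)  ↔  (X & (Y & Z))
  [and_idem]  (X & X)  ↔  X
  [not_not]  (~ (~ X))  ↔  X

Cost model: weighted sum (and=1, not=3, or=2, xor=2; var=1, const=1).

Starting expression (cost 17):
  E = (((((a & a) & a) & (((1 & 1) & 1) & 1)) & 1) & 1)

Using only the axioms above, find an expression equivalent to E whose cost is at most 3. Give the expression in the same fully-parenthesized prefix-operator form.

(a & a)   [cost 3]

step 1: and_true (→) rewrites (((((a & a) & a) & (((1 & 1) & 1) & 1)) & 1) & 1) into ((((a & a) & a) & (((1 & 1) & 1) & 1)) & 1)
step 2: and_true (→) rewrites (1 & 1) into 1, now ((((a & a) & a) & ((1 & 1) & 1)) & 1)
step 3: and_true (→) rewrites ((1 & 1) & 1) into (1 & 1), now ((((a & a) & a) & (1 & 1)) & 1)
step 4: and_true (→) rewrites ((((a & a) & a) & (1 & 1)) & 1) into (((a & a) & a) & (1 & 1))
step 5: and_true (→) rewrites (1 & 1) into 1, now (((a & a) & a) & 1)
step 6: and_true (→) rewrites (((a & a) & a) & 1) into ((a & a) & a)
step 7: and_idem (→) rewrites (a & a) into a, reaching cost 3 (bound 3)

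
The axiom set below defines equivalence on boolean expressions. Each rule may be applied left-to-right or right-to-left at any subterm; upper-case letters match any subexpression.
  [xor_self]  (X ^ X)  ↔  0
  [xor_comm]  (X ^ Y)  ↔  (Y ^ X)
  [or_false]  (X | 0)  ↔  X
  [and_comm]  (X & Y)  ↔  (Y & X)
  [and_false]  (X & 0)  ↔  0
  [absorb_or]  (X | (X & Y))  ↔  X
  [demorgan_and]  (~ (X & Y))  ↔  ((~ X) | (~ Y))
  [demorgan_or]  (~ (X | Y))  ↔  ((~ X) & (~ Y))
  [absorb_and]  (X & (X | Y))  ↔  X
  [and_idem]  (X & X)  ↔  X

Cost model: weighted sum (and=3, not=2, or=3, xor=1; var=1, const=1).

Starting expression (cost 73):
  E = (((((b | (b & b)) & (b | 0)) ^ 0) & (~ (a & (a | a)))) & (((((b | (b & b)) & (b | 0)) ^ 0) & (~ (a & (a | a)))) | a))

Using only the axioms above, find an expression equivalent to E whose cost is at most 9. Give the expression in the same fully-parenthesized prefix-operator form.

((b ^ 0) & (~ a))   [cost 9]

(1) (((((b | (b & b)) & (b | 0)) ^ 0) & (~ (a & (a | a)))) & (((((b | (b & b)) & (b | 0)) ^ 0) & (~ (a & (a | a)))) | a))  =[absorb_and →]=  ((((b | (b & b)) & (b | 0)) ^ 0) & (~ (a & (a | a))))
(2) (a & (a | a))  =[absorb_and →]=  a    ⊢ ((((b | (b & b)) & (b | 0)) ^ 0) & (~ a))
(3) (b | (b & b))  =[absorb_or →]=  b    ⊢ (((b & (b | 0)) ^ 0) & (~ a))
(4) (b & (b | 0))  =[absorb_and →]=  b    ⊢ cost 9, within 9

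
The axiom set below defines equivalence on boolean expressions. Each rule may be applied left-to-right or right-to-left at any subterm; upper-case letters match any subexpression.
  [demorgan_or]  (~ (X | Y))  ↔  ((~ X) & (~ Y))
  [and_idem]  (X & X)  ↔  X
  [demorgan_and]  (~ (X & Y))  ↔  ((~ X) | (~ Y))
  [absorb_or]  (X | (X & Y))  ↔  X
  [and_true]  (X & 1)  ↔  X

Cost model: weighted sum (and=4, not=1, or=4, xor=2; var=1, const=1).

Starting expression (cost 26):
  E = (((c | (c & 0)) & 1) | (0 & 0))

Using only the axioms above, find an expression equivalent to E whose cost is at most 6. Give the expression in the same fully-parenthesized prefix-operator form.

(1) ((c | (c & 0)) & 1)  =[and_true →]=  (c | (c & 0))    ⊢ ((c | (c & 0)) | (0 & 0))
(2) (c | (c & 0))  =[absorb_or →]=  c    ⊢ (c | (0 & 0))
(3) (0 & 0)  =[and_idem →]=  0    ⊢ cost 6, within 6

(c | 0)   [cost 6]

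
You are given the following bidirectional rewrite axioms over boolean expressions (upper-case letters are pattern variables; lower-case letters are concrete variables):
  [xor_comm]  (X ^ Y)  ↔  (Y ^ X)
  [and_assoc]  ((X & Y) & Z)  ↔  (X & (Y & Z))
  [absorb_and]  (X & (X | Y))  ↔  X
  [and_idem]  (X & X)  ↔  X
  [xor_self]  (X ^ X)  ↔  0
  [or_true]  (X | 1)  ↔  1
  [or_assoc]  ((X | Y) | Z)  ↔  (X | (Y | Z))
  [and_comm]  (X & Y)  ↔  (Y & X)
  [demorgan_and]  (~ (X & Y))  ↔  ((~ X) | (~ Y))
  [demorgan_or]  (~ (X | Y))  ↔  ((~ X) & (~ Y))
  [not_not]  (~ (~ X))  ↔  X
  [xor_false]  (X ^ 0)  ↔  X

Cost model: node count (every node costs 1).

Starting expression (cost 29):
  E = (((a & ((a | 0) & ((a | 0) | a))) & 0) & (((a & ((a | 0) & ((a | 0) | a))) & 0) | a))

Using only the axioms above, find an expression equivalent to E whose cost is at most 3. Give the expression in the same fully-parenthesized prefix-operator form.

(a & 0)   [cost 3]

(1) (((a & ((a | 0) & ((a | 0) | a))) & 0) & (((a & ((a | 0) & ((a | 0) | a))) & 0) | a))  =[absorb_and →]=  ((a & ((a | 0) & ((a | 0) | a))) & 0)
(2) ((a | 0) & ((a | 0) | a))  =[absorb_and →]=  (a | 0)    ⊢ ((a & (a | 0)) & 0)
(3) (a & (a | 0))  =[absorb_and →]=  a    ⊢ cost 3, within 3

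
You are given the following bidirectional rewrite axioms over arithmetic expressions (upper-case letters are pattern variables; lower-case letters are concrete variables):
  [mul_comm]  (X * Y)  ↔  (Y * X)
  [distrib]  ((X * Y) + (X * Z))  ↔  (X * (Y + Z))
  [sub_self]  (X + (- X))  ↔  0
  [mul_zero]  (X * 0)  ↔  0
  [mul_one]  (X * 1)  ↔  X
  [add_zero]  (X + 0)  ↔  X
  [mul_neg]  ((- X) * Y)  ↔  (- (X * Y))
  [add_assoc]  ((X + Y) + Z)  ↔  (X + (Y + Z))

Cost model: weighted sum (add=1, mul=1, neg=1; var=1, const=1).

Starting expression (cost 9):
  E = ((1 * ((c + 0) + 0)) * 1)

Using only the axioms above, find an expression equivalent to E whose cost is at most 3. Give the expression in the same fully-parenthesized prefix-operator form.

step 1: add_zero (→) rewrites ((c + 0) + 0) into (c + 0), now ((1 * (c + 0)) * 1)
step 2: mul_one (→) rewrites ((1 * (c + 0)) * 1) into (1 * (c + 0))
step 3: mul_comm (→) rewrites (1 * (c + 0)) into ((c + 0) * 1)
step 4: add_zero (→) rewrites (c + 0) into c, reaching cost 3 (bound 3)

(c * 1)   [cost 3]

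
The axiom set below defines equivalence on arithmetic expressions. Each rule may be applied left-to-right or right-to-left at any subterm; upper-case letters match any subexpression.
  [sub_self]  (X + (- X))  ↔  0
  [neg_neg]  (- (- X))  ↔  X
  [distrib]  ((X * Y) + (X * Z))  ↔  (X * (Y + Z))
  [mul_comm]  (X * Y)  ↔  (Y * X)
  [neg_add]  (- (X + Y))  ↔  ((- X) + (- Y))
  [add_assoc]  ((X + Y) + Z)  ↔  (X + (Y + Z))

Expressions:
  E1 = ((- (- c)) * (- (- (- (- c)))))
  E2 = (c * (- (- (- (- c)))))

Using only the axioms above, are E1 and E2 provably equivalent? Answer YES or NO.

step 1: neg_neg (→) rewrites (- (- (- c))) into (- c), now ((- (- c)) * (- (- c)))
step 2: neg_neg (→) rewrites (- (- c)) into c, now (c * (- (- c)))
step 3: neg_neg (←) rewrites (- c) into (- (- (- c))), which is E2

YES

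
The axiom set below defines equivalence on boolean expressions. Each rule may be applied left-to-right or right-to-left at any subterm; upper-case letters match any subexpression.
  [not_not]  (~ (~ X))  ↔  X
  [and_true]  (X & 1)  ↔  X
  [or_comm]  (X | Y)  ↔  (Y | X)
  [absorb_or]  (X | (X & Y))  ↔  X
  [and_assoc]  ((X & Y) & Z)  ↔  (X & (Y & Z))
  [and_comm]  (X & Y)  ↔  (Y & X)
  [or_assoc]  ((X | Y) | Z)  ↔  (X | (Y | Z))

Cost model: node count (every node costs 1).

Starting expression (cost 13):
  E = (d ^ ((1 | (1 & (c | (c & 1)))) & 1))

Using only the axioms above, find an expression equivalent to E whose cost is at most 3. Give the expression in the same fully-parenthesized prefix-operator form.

step 1: and_true (→) rewrites ((1 | (1 & (c | (c & 1)))) & 1) into (1 | (1 & (c | (c & 1)))), now (d ^ (1 | (1 & (c | (c & 1)))))
step 2: absorb_or (→) rewrites (c | (c & 1)) into c, now (d ^ (1 | (1 & c)))
step 3: absorb_or (→) rewrites (1 | (1 & c)) into 1, reaching cost 3 (bound 3)

(d ^ 1)   [cost 3]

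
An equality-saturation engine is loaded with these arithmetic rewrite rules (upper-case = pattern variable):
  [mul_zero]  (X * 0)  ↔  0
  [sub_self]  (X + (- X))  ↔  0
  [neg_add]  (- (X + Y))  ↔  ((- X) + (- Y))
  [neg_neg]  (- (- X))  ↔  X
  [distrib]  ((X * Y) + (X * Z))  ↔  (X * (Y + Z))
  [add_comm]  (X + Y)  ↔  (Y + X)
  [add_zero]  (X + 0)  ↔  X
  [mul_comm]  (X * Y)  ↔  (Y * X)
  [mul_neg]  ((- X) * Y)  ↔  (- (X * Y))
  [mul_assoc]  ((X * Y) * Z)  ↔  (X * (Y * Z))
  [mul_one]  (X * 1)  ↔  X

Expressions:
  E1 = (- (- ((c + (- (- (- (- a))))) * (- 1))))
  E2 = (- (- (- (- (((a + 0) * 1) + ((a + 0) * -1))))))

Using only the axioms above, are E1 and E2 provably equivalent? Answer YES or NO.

All listed rules preserve value, hence provable equivalence implies equal values everywhere; look for a separating assignment.
a=0, c=1 gives E1 ↦ -1, E2 ↦ 0; values differ ⇒ not provably equivalent.

NO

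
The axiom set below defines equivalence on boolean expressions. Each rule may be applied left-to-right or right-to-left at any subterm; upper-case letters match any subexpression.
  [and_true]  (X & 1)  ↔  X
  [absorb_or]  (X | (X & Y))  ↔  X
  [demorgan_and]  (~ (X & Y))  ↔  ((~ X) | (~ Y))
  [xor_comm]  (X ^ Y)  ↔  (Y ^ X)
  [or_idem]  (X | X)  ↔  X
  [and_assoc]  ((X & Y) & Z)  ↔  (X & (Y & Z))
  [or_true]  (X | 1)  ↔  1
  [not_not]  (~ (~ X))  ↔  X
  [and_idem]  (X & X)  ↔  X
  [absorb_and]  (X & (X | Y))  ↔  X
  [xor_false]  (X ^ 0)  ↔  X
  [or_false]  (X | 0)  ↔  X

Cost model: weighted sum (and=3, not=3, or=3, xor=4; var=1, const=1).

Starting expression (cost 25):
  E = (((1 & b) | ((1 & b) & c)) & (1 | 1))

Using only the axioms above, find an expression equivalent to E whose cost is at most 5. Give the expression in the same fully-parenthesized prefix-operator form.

1. [absorb_or →] ((1 & b) | ((1 & b) & c))  →  (1 & b);  E = ((1 & b) & (1 | 1))
2. [or_idem →] (1 | 1)  →  1;  E = ((1 & b) & 1)
3. [and_true →] ((1 & b) & 1)  →  (1 & b);  cost 5 ≤ 5, done

(1 & b)   [cost 5]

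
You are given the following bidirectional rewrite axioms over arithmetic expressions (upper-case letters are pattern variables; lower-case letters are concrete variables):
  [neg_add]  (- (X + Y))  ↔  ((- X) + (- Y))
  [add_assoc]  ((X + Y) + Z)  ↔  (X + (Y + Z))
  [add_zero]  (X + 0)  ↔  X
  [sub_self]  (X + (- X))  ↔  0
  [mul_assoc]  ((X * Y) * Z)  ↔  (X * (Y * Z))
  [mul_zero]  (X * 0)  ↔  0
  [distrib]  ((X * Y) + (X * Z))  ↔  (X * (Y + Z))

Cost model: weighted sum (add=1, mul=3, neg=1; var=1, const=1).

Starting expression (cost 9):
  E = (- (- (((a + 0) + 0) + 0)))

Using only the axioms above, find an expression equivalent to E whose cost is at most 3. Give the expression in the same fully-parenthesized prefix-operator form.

1. [add_zero →] (((a + 0) + 0) + 0)  →  ((a + 0) + 0);  E = (- (- ((a + 0) + 0)))
2. [add_zero →] ((a + 0) + 0)  →  (a + 0);  E = (- (- (a + 0)))
3. [add_zero →] (a + 0)  →  a;  cost 3 ≤ 3, done

(- (- a))   [cost 3]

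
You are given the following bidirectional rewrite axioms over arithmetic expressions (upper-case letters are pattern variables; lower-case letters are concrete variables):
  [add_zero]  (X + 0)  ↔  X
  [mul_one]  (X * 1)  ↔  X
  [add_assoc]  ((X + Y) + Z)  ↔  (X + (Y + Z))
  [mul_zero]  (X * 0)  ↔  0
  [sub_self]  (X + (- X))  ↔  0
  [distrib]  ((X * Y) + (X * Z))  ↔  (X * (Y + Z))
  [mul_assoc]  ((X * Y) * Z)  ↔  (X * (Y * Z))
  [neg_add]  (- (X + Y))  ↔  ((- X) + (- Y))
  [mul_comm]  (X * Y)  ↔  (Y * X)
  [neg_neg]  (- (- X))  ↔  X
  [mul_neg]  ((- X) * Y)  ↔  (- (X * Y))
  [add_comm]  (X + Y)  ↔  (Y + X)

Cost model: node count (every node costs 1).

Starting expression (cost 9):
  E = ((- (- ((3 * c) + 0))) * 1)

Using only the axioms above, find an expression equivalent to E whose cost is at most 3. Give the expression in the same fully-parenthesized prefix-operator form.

(3 * c)   [cost 3]

1. [neg_neg →] (- (- ((3 * c) + 0)))  →  ((3 * c) + 0);  E = (((3 * c) + 0) * 1)
2. [mul_one →] (((3 * c) + 0) * 1)  →  ((3 * c) + 0)
3. [add_zero →] ((3 * c) + 0)  →  (3 * c);  cost 3 ≤ 3, done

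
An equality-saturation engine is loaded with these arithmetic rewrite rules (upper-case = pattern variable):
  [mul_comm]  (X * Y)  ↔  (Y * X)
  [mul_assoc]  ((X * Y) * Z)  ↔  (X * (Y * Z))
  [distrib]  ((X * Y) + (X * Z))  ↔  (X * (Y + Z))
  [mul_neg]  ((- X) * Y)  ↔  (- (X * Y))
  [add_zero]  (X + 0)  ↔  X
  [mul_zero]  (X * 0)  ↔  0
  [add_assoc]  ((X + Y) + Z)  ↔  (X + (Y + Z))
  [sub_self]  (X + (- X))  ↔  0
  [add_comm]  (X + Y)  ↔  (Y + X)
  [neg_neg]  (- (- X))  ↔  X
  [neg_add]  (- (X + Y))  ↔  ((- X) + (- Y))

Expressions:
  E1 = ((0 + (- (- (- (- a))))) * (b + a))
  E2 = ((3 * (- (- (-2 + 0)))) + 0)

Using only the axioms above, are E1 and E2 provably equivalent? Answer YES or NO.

NO

All listed rules preserve value, hence provable equivalence implies equal values everywhere; look for a separating assignment.
a=0, b=0 gives E1 ↦ 0, E2 ↦ -6; values differ ⇒ not provably equivalent.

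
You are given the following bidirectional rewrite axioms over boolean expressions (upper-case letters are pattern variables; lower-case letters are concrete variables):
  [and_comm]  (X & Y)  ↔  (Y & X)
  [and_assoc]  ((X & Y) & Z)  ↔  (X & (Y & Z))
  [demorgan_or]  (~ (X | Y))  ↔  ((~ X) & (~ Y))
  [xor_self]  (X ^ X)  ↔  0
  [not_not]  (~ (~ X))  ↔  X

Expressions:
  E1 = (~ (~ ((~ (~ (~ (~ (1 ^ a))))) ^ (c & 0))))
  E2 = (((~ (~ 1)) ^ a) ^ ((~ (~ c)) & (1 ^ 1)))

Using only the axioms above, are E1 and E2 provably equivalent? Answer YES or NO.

(1) (~ (~ (1 ^ a)))  =[not_not →]=  (1 ^ a)    ⊢ (~ (~ ((~ (~ (1 ^ a))) ^ (c & 0))))
(2) (~ (~ ((~ (~ (1 ^ a))) ^ (c & 0))))  =[not_not →]=  ((~ (~ (1 ^ a))) ^ (c & 0))
(3) (~ (~ (1 ^ a)))  =[not_not →]=  (1 ^ a)    ⊢ ((1 ^ a) ^ (c & 0))
(4) 0  =[xor_self ←]=  (1 ^ 1)    ⊢ ((1 ^ a) ^ (c & (1 ^ 1)))
(5) 1  =[not_not ←]=  (~ (~ 1))    ⊢ (((~ (~ 1)) ^ a) ^ (c & (1 ^ 1)))
(6) c  =[not_not ←]=  (~ (~ c))    ⊢ E2

YES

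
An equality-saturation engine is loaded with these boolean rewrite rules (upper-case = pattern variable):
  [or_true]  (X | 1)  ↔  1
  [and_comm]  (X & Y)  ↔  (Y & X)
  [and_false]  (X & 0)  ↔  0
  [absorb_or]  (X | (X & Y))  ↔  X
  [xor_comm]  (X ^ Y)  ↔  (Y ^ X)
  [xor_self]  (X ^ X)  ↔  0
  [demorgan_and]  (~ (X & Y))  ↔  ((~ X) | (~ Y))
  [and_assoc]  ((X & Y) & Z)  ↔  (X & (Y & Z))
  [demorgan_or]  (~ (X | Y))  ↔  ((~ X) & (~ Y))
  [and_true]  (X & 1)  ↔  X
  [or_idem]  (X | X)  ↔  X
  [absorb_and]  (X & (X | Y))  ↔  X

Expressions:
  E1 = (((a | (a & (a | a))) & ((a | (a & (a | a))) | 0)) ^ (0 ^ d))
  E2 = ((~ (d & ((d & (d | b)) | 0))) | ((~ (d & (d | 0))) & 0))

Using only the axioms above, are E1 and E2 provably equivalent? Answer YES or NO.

Every axiom is a valid identity, so a rewrite proof would force E1 and E2 to agree under every assignment.
At a=0, b=0, d=0: E1 = 0 but E2 = 1; they differ, so no derivation exists.

NO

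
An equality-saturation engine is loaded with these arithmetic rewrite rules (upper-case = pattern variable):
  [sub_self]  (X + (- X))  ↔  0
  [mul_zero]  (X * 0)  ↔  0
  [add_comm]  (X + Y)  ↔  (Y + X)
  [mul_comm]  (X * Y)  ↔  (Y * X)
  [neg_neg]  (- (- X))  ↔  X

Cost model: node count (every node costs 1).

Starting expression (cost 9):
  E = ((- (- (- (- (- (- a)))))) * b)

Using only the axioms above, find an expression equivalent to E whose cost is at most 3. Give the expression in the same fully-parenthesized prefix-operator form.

(a * b)   [cost 3]

(1) (- (- (- (- (- (- a))))))  =[neg_neg →]=  (- (- (- (- a))))    ⊢ ((- (- (- (- a)))) * b)
(2) (- (- (- a)))  =[neg_neg →]=  (- a)    ⊢ ((- (- a)) * b)
(3) (- (- a))  =[neg_neg →]=  a    ⊢ cost 3, within 3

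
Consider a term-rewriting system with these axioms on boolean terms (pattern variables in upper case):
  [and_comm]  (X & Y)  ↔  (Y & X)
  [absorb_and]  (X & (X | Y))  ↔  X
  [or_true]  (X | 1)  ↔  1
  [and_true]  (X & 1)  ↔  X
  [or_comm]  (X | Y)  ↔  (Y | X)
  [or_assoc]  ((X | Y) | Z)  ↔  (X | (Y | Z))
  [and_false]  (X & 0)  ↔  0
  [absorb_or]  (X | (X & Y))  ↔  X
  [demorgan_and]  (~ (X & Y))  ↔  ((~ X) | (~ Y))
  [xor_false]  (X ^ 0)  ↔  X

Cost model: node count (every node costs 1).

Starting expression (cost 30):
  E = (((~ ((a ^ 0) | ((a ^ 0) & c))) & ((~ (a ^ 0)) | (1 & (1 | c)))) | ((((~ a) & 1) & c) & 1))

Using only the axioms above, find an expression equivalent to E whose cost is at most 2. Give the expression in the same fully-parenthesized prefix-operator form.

(~ a)   [cost 2]

step 1: absorb_or (→) rewrites ((a ^ 0) | ((a ^ 0) & c)) into (a ^ 0), now (((~ (a ^ 0)) & ((~ (a ^ 0)) | (1 & (1 | c)))) | ((((~ a) & 1) & c) & 1))
step 2: absorb_and (→) rewrites (1 & (1 | c)) into 1, now (((~ (a ^ 0)) & ((~ (a ^ 0)) | 1)) | ((((~ a) & 1) & c) & 1))
step 3: and_true (→) rewrites ((~ a) & 1) into (~ a), now (((~ (a ^ 0)) & ((~ (a ^ 0)) | 1)) | (((~ a) & c) & 1))
step 4: and_true (→) rewrites (((~ a) & c) & 1) into ((~ a) & c), now (((~ (a ^ 0)) & ((~ (a ^ 0)) | 1)) | ((~ a) & c))
step 5: absorb_and (→) rewrites ((~ (a ^ 0)) & ((~ (a ^ 0)) | 1)) into (~ (a ^ 0)), now ((~ (a ^ 0)) | ((~ a) & c))
step 6: xor_false (→) rewrites (a ^ 0) into a, now ((~ a) | ((~ a) & c))
step 7: absorb_or (→) rewrites ((~ a) | ((~ a) & c)) into (~ a), reaching cost 2 (bound 2)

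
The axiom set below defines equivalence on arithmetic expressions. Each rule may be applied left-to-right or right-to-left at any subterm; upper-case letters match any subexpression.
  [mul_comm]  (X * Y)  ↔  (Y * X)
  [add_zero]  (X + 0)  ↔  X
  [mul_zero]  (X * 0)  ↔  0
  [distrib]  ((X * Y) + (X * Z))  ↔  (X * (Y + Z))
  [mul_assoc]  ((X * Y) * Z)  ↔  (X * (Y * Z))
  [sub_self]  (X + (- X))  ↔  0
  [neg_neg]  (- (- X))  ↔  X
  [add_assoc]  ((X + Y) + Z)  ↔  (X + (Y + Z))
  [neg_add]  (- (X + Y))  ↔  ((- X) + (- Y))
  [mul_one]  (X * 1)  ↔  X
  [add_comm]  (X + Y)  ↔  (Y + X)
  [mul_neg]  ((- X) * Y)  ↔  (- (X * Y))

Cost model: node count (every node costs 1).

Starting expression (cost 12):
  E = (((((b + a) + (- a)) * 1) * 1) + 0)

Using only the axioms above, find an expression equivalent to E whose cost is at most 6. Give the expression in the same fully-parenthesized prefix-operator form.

step 1: mul_one (→) rewrites ((((b + a) + (- a)) * 1) * 1) into (((b + a) + (- a)) * 1), now ((((b + a) + (- a)) * 1) + 0)
step 2: add_zero (→) rewrites ((((b + a) + (- a)) * 1) + 0) into (((b + a) + (- a)) * 1)
step 3: mul_one (→) rewrites (((b + a) + (- a)) * 1) into ((b + a) + (- a)), reaching cost 6 (bound 6)

((b + a) + (- a))   [cost 6]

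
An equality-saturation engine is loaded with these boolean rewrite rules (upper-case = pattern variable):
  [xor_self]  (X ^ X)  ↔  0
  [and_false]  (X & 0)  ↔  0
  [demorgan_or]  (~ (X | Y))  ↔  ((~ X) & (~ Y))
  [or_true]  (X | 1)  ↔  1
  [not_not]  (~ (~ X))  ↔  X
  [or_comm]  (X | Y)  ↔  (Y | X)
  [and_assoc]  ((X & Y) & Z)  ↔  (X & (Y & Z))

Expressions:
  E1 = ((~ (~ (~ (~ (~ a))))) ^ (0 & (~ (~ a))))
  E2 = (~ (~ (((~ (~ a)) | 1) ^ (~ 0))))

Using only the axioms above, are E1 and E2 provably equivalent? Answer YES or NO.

NO

Every axiom is a valid identity, so a rewrite proof would force E1 and E2 to agree under every assignment.
At a=0: E1 = 1 but E2 = 0; they differ, so no derivation exists.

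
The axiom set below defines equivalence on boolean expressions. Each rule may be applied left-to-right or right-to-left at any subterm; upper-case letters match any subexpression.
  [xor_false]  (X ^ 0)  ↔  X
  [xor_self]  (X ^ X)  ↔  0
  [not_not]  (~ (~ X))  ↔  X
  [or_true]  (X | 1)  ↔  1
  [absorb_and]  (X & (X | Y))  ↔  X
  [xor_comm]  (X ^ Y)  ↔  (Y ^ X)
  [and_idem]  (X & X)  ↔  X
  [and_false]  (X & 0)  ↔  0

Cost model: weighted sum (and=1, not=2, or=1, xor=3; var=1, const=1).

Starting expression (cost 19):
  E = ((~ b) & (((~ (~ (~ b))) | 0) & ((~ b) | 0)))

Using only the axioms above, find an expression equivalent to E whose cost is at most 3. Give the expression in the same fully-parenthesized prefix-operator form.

step 1: not_not (→) rewrites (~ (~ b)) into b, now ((~ b) & (((~ b) | 0) & ((~ b) | 0)))
step 2: and_idem (→) rewrites (((~ b) | 0) & ((~ b) | 0)) into ((~ b) | 0), now ((~ b) & ((~ b) | 0))
step 3: absorb_and (→) rewrites ((~ b) & ((~ b) | 0)) into (~ b), reaching cost 3 (bound 3)

(~ b)   [cost 3]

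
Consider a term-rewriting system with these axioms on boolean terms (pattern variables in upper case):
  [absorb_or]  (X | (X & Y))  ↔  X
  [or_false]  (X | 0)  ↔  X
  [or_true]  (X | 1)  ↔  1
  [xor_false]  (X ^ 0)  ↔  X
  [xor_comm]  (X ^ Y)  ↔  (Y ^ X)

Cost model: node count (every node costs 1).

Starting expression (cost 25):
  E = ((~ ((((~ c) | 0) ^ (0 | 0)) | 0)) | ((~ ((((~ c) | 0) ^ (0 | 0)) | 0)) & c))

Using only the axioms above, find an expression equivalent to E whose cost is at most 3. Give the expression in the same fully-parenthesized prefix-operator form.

step 1: absorb_or (→) rewrites ((~ ((((~ c) | 0) ^ (0 | 0)) | 0)) | ((~ ((((~ c) | 0) ^ (0 | 0)) | 0)) & c)) into (~ ((((~ c) | 0) ^ (0 | 0)) | 0))
step 2: or_false (→) rewrites ((~ c) | 0) into (~ c), now (~ (((~ c) ^ (0 | 0)) | 0))
step 3: or_false (→) rewrites (0 | 0) into 0, now (~ (((~ c) ^ 0) | 0))
step 4: xor_false (→) rewrites ((~ c) ^ 0) into (~ c), now (~ ((~ c) | 0))
step 5: or_false (→) rewrites ((~ c) | 0) into (~ c), reaching cost 3 (bound 3)

(~ (~ c))   [cost 3]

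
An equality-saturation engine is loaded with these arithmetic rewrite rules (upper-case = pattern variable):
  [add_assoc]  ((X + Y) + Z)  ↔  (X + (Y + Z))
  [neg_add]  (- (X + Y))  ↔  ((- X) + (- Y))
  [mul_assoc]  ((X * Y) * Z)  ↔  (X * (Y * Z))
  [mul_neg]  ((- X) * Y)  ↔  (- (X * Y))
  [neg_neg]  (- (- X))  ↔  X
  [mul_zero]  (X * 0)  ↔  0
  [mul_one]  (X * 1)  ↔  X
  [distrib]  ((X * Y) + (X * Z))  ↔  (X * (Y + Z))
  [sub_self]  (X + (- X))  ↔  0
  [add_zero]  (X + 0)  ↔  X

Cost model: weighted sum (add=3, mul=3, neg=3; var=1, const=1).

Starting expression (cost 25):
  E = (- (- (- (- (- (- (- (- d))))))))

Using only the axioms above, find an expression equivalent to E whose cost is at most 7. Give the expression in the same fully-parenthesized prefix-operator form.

1. [neg_neg →] (- (- (- (- d))))  →  (- (- d));  E = (- (- (- (- (- (- d))))))
2. [neg_neg →] (- (- (- (- (- d)))))  →  (- (- (- d)));  E = (- (- (- (- d))))
3. [neg_neg →] (- (- (- d)))  →  (- d);  cost 7 ≤ 7, done

(- (- d))   [cost 7]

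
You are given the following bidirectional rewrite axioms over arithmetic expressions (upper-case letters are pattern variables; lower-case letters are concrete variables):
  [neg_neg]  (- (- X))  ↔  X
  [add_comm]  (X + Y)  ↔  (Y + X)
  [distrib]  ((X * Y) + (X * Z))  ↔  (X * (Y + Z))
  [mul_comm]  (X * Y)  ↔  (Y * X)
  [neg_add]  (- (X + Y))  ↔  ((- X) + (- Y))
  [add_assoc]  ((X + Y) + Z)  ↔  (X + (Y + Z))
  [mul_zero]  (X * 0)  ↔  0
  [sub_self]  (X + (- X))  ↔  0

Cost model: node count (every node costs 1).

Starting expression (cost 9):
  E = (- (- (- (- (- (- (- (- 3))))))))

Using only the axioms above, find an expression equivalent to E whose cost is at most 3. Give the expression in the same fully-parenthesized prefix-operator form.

(- (- 3))   [cost 3]

(1) (- (- (- (- (- (- (- (- 3))))))))  =[neg_neg →]=  (- (- (- (- (- (- 3))))))
(2) (- (- (- (- 3))))  =[neg_neg →]=  (- (- 3))    ⊢ (- (- (- (- 3))))
(3) (- (- 3))  =[neg_neg →]=  3    ⊢ cost 3, within 3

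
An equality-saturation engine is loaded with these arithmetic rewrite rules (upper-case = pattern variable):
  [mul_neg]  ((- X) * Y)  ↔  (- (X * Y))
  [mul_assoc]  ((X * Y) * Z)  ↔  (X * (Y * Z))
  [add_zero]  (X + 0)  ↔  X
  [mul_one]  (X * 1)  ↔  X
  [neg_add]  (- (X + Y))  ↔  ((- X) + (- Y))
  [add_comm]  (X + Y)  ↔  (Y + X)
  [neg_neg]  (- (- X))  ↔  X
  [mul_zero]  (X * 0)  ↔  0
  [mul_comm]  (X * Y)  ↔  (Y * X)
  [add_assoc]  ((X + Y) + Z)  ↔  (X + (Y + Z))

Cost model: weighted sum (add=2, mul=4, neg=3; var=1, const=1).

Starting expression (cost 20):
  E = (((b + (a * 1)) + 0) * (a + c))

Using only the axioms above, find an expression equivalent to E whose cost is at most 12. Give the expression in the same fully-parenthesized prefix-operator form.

step 1: add_zero (→) rewrites ((b + (a * 1)) + 0) into (b + (a * 1)), now ((b + (a * 1)) * (a + c))
step 2: add_comm (→) rewrites (a + c) into (c + a), now ((b + (a * 1)) * (c + a))
step 3: mul_one (→) rewrites (a * 1) into a, reaching cost 12 (bound 12)

((b + a) * (c + a))   [cost 12]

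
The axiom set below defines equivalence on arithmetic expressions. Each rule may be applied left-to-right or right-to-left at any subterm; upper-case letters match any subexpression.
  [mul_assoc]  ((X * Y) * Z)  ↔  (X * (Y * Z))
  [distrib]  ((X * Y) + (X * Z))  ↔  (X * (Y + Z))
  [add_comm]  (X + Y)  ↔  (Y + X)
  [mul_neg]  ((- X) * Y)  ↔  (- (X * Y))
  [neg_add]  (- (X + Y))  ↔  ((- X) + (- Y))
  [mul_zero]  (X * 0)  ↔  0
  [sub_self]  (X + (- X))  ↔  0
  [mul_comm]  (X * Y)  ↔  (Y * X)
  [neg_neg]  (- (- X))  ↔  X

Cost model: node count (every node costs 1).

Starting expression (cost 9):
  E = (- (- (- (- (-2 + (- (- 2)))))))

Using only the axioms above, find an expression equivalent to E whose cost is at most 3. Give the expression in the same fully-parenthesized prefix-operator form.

(-2 + 2)   [cost 3]

step 1: neg_neg (→) rewrites (- (- (- (- (-2 + (- (- 2))))))) into (- (- (-2 + (- (- 2)))))
step 2: neg_neg (→) rewrites (- (- 2)) into 2, now (- (- (-2 + 2)))
step 3: neg_neg (→) rewrites (- (- (-2 + 2))) into (-2 + 2), reaching cost 3 (bound 3)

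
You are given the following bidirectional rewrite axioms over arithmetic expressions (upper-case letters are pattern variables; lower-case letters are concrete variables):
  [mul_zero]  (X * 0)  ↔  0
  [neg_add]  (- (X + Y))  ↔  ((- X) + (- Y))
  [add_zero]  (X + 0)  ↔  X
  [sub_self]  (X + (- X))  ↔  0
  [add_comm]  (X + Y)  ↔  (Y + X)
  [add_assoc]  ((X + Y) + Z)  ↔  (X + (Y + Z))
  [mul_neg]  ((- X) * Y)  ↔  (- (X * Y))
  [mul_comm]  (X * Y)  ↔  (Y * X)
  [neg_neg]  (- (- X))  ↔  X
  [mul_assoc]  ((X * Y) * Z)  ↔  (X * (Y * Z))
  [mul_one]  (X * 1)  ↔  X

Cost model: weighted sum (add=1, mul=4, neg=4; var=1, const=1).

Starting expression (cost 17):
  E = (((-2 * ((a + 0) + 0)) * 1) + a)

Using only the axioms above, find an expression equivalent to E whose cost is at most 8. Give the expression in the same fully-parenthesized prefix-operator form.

1. [add_zero →] (a + 0)  →  a;  E = (((-2 * (a + 0)) * 1) + a)
2. [add_zero →] (a + 0)  →  a;  E = (((-2 * a) * 1) + a)
3. [mul_one →] ((-2 * a) * 1)  →  (-2 * a);  cost 8 ≤ 8, done

((-2 * a) + a)   [cost 8]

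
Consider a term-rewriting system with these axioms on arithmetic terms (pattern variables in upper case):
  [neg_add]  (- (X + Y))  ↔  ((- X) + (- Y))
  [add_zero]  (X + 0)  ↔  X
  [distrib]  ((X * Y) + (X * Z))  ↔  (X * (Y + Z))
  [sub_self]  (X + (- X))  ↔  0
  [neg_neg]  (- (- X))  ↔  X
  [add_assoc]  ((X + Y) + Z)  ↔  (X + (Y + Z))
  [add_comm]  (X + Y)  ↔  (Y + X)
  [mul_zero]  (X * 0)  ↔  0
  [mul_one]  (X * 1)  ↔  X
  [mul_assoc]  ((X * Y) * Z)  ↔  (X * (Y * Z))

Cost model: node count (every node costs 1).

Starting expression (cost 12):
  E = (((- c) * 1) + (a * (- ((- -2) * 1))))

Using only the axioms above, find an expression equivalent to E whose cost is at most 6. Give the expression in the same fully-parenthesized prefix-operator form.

((- c) + (a * -2))   [cost 6]

step 1: mul_one (→) rewrites ((- c) * 1) into (- c), now ((- c) + (a * (- ((- -2) * 1))))
step 2: mul_one (→) rewrites ((- -2) * 1) into (- -2), now ((- c) + (a * (- (- -2))))
step 3: neg_neg (→) rewrites (- (- -2)) into -2, reaching cost 6 (bound 6)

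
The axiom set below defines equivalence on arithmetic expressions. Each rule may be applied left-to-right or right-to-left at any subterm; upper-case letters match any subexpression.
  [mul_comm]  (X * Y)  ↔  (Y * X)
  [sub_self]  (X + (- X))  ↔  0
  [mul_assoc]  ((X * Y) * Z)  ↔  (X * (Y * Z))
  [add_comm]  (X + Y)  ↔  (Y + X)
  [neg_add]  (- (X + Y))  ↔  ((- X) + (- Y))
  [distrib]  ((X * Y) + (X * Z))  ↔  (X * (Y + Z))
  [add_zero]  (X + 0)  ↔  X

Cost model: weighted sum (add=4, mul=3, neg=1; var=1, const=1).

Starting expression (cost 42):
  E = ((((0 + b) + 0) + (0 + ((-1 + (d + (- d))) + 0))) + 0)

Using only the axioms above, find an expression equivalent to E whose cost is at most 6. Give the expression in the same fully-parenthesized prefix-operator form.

(b + -1)   [cost 6]

step 1: sub_self (→) rewrites (d + (- d)) into 0, now ((((0 + b) + 0) + (0 + ((-1 + 0) + 0))) + 0)
step 2: add_zero (→) rewrites ((-1 + 0) + 0) into (-1 + 0), now ((((0 + b) + 0) + (0 + (-1 + 0))) + 0)
step 3: add_zero (→) rewrites ((((0 + b) + 0) + (0 + (-1 + 0))) + 0) into (((0 + b) + 0) + (0 + (-1 + 0)))
step 4: add_comm (→) rewrites (0 + (-1 + 0)) into ((-1 + 0) + 0), now (((0 + b) + 0) + ((-1 + 0) + 0))
step 5: add_zero (→) rewrites ((0 + b) + 0) into (0 + b), now ((0 + b) + ((-1 + 0) + 0))
step 6: add_comm (→) rewrites (0 + b) into (b + 0), now ((b + 0) + ((-1 + 0) + 0))
step 7: add_zero (→) rewrites (b + 0) into b, now (b + ((-1 + 0) + 0))
step 8: add_zero (→) rewrites (-1 + 0) into -1, now (b + (-1 + 0))
step 9: add_zero (→) rewrites (-1 + 0) into -1, reaching cost 6 (bound 6)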